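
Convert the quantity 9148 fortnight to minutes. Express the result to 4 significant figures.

1 fortnight = 20160.0 min.
Then 9148 × 20160.0 ≈ 1.844 × 10^8 min.

1.844 × 10^8 minutes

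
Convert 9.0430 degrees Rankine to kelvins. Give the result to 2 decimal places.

5.02 K

°R = K × 9/5.
Applying the formula gives 5.02 K.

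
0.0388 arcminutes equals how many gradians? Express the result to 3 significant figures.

1 arcminute = 0.0185185 grad.
0.0388 × 0.0185185 ≈ 0.000719 grad.

0.000719 grad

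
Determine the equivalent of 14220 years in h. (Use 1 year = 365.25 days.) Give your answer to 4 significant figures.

1.247e+8 hours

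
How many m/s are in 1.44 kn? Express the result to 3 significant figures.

0.741 m/s

1 kn = 0.514444 meters per second.
Thus 1.44 × 0.514444 ≈ 0.741 m/s.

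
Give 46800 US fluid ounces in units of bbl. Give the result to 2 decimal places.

8.71 oil barrels

1 US fluid ounce = 0.000186012 bbl.
46800 × 0.000186012 ≈ 8.71 bbl.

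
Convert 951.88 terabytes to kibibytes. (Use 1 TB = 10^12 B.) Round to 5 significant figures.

9.2957e+11 kibibytes

1 terabyte = 9.765625e+8 KiB.
Then 951.88 × 9.765625e+8 ≈ 9.2957e+11 KiB.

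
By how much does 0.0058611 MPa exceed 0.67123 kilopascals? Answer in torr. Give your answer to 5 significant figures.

0.0058611 MPa = 43.9619 torr and 0.67123 kPa = 5.03464 torr.
43.9619 − 5.03464 ≈ 38.927 torr.

38.927 torr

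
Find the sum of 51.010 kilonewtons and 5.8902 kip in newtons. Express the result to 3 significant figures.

77200 newtons

51.010 kN = 51010.0 N and 5.8902 kip = 26200.9 N.
51010.0 + 26200.9 ≈ 77200 N.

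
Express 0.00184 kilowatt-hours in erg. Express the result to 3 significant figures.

6.62 × 10^10 erg

1 kilowatt-hour = 3.60000 × 10^13 ergs.
Thus 0.00184 × 3.60000 × 10^13 ≈ 6.62 × 10^10 erg.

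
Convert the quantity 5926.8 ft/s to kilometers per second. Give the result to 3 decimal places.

1.806 km/s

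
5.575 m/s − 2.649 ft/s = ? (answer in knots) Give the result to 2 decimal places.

5.575 m/s = 10.8369 kn and 2.649 ft/s = 1.56949 kn.
10.8369 − 1.56949 ≈ 9.27 kn.

9.27 knots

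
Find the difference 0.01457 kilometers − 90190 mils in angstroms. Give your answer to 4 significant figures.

1.228e+11 Å

0.01457 km = 1.45700e+11 Å and 90190 mil = 2.29083e+10 Å.
1.45700e+11 − 2.29083e+10 ≈ 1.228e+11 Å.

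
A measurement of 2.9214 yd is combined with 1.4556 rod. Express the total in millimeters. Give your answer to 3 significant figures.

2.9214 yd = 2671.33 mm and 1.4556 rod = 7320.50 mm.
2671.33 + 7320.50 ≈ 9990 mm.

9990 millimeters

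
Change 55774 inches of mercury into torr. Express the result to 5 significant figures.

1 inch of mercury = 25.4000 torr.
Thus 55774 × 25.4000 ≈ 1.4167e+6 torr.

1.4167e+6 torr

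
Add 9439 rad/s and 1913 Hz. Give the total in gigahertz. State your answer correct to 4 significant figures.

9439 rad/s = 1.50226e-6 GHz and 1913 Hz = 1.91300e-6 GHz.
1.50226e-6 + 1.91300e-6 ≈ 3.415e-6 GHz.

3.415e-6 GHz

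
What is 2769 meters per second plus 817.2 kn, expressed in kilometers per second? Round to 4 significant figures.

3.189 kilometers per second

2769 m/s = 2.76900 km/s and 817.2 kn = 0.420404 km/s.
2.76900 + 0.420404 ≈ 3.189 km/s.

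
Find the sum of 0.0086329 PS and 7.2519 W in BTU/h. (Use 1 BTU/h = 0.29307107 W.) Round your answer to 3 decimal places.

46.410 BTU per hour

0.0086329 PS = 21.6653 BTU/h and 7.2519 W = 24.7445 BTU/h.
21.6653 + 24.7445 ≈ 46.410 BTU/h.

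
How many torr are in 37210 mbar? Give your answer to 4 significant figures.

27910 torr

1 millibar = 0.750062 torr.
Then 37210 × 0.750062 ≈ 27910 torr.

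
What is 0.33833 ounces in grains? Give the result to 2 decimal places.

1 ounce = 437.500 grains.
So 0.33833 × 437.500 ≈ 148.02 gr.

148.02 gr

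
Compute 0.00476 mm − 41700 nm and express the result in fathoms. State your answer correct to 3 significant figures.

0.00476 mm = 2.60280e-6 fathom and 41700 nm = 2.28018e-5 fathom.
2.60280e-6 − 2.28018e-5 ≈ -2.02e-5 fathom.

-2.02e-5 fathom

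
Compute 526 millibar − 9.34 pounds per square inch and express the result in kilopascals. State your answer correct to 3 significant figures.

-11.8 kPa

526 mbar = 52.6000 kPa and 9.34 psi = 64.3970 kPa.
52.6000 − 64.3970 ≈ -11.8 kPa.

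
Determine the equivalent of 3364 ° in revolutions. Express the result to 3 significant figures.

9.34 rev

1 degree = 0.00277778 rev.
Then 3364 × 0.00277778 ≈ 9.34 rev.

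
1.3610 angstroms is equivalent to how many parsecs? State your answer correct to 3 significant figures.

1 angstrom = 3.24078e-27 pc.
Thus 1.3610 × 3.24078e-27 ≈ 4.41e-27 pc.

4.41e-27 parsecs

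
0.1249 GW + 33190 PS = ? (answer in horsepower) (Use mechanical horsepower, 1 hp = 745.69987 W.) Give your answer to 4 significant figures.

0.1249 GW = 167494 hp and 33190 PS = 32736.0 hp.
167494 + 32736.0 ≈ 200200 hp.

200200 hp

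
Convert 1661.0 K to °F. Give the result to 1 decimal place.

2530.1 °F

K = (°F + 459.67) × 5/9.
Applying the formula gives 2530.1 °F.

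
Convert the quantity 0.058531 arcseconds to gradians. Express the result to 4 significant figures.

1.807 × 10^-5 gradians

1 arcsecond = 0.000308642 grad.
So 0.058531 × 0.000308642 ≈ 1.807 × 10^-5 grad.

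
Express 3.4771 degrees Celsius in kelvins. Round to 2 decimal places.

K = °C + 273.15.
Applying the formula gives 276.63 K.

276.63 K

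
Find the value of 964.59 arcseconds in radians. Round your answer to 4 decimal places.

0.0047 rad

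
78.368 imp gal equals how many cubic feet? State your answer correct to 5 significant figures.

12.581 ft³

1 imp gal = 0.1605437 ft³.
78.368 × 0.1605437 ≈ 12.581 ft³.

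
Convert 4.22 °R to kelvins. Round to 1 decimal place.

2.3 K

°R = K × 9/5.
Applying the formula gives 2.3 K.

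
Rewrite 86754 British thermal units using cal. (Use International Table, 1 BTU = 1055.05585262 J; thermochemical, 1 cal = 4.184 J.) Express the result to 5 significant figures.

1 British thermal unit = 252.164 calories.
Thus 86754 × 252.164 ≈ 2.1876 × 10^7 cal.

2.1876 × 10^7 cal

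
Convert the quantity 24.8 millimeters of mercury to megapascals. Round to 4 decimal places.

0.0033 MPa

1 mmHg = 0.000133322 MPa.
So 24.8 × 0.000133322 ≈ 0.0033 MPa.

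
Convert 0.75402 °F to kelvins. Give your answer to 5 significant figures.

K = (°F + 459.67) × 5/9.
Applying the formula gives 255.79 K.

255.79 kelvins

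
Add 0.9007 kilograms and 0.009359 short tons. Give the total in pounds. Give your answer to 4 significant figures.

0.9007 kg = 1.98570 lb and 0.009359 short ton = 18.7180 lb.
1.98570 + 18.7180 ≈ 20.70 lb.

20.70 lb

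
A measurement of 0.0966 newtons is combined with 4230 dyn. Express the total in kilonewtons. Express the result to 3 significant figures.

0.000139 kilonewtons

0.0966 N = 9.66000 × 10^-5 kN and 4230 dyn = 4.23000 × 10^-5 kN.
9.66000 × 10^-5 + 4.23000 × 10^-5 ≈ 0.000139 kN.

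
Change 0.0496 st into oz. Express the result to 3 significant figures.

11.1 ounces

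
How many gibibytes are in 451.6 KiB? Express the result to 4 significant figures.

0.0004307 GiB

1 KiB = 9.53674 × 10^-7 gibibytes.
So 451.6 × 9.53674 × 10^-7 ≈ 0.0004307 GiB.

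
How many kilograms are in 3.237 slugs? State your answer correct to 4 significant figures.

47.24 kg

1 slug = 14.5939 kg.
Then 3.237 × 14.5939 ≈ 47.24 kg.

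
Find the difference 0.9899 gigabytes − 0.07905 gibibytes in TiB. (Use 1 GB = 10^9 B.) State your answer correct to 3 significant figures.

0.9899 GB = 0.000900309 TiB and 0.07905 GiB = 7.71973 × 10^-5 TiB.
0.000900309 − 7.71973 × 10^-5 ≈ 0.000823 TiB.

0.000823 TiB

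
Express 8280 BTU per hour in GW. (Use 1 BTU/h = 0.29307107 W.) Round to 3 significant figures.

2.43 × 10^-6 gigawatts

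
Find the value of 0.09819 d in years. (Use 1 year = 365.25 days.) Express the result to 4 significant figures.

1 d = 0.00273785 years.
So 0.09819 × 0.00273785 ≈ 0.0002688 yr.

0.0002688 yr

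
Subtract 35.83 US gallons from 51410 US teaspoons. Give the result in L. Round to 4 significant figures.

117.8 L

51410 US tsp = 253.396 L and 35.83 US gal = 135.631 L.
253.396 − 135.631 ≈ 117.8 L.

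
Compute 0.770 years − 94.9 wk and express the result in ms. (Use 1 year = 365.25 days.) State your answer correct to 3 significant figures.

0.770 yr = 2.42994e+10 ms and 94.9 wk = 5.73955e+10 ms.
2.42994e+10 − 5.73955e+10 ≈ -3.31e+10 ms.

-3.31e+10 milliseconds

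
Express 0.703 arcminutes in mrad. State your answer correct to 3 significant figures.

0.204 milliradians

1 arcminute = 0.290888 milliradians.
Then 0.703 × 0.290888 ≈ 0.204 mrad.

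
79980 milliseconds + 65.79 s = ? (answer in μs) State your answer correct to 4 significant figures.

79980 ms = 7.99800 × 10^7 μs and 65.79 s = 6.57900 × 10^7 μs.
7.99800 × 10^7 + 6.57900 × 10^7 ≈ 1.458 × 10^8 μs.

1.458 × 10^8 μs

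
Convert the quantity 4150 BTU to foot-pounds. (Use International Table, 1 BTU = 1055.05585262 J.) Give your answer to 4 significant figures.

3.229e+6 foot-pounds

1 BTU = 778.169 ft·lbf.
Thus 4150 × 778.169 ≈ 3.229e+6 ft·lbf.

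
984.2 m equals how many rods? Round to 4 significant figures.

195.7 rod

1 m = 0.198839 rod.
Then 984.2 × 0.198839 ≈ 195.7 rod.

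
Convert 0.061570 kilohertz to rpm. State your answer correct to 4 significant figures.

3694 rpm

1 kilohertz = 60000.0 rpm.
So 0.061570 × 60000.0 ≈ 3694 rpm.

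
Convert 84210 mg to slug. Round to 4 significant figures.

0.005770 slug

1 milligram = 6.85218e-8 slugs.
Thus 84210 × 6.85218e-8 ≈ 0.005770 slug.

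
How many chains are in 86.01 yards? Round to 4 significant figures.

3.910 chain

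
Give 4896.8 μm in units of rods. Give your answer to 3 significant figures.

1 micrometer = 1.98839 × 10^-7 rods.
Then 4896.8 × 1.98839 × 10^-7 ≈ 0.000974 rod.

0.000974 rod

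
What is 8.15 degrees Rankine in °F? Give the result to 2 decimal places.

°R = °F + 459.67.
Applying the formula gives -451.52 °F.

-451.52 degrees Fahrenheit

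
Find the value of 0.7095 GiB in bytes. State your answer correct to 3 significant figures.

7.62 × 10^8 B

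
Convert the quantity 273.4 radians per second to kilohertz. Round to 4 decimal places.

0.0435 kHz

1 radian per second = 0.000159155 kHz.
Then 273.4 × 0.000159155 ≈ 0.0435 kHz.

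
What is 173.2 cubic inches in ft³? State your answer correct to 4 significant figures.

1 cubic inch = 0.000578704 cubic feet.
173.2 × 0.000578704 ≈ 0.1002 ft³.

0.1002 ft³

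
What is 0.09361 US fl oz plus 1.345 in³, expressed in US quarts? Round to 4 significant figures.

0.02622 US qt

0.09361 US fl oz = 0.00292531 US qt and 1.345 in³ = 0.0232900 US qt.
0.00292531 + 0.0232900 ≈ 0.02622 US qt.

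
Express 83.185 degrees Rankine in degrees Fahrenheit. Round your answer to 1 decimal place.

-376.5 degrees Fahrenheit

°R = °F + 459.67.
Applying the formula gives -376.5 °F.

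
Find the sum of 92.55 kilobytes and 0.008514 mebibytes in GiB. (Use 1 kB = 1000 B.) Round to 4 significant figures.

92.55 kB = 8.61939e-5 GiB and 0.008514 MiB = 8.31445e-6 GiB.
8.61939e-5 + 8.31445e-6 ≈ 9.451e-5 GiB.

9.451e-5 GiB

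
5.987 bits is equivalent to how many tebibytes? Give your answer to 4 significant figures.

1 bit = 1.13687 × 10^-13 TiB.
Then 5.987 × 1.13687 × 10^-13 ≈ 6.806 × 10^-13 TiB.

6.806 × 10^-13 tebibytes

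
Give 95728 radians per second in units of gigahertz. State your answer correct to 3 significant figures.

1 radian per second = 1.59155 × 10^-10 GHz.
95728 × 1.59155 × 10^-10 ≈ 1.52 × 10^-5 GHz.

1.52 × 10^-5 gigahertz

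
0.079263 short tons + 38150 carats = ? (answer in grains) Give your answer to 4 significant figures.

0.079263 short ton = 1.10968e+6 gr and 38150 ct = 117749 gr.
1.10968e+6 + 117749 ≈ 1.227e+6 gr.

1.227e+6 grains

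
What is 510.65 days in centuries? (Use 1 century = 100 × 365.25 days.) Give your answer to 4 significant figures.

0.01398 centuries

1 d = 2.73785 × 10^-5 centuries.
Then 510.65 × 2.73785 × 10^-5 ≈ 0.01398 century.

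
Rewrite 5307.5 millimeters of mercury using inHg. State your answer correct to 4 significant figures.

1 mmHg = 0.0393701 inches of mercury.
Then 5307.5 × 0.0393701 ≈ 209.0 inHg.

209.0 inHg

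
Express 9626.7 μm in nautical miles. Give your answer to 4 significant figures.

1 micrometer = 5.39957 × 10^-10 nautical miles.
Thus 9626.7 × 5.39957 × 10^-10 ≈ 5.198 × 10^-6 nmi.

5.198 × 10^-6 nmi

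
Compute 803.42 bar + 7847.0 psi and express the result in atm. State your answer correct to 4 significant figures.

803.42 bar = 792.914 atm and 7847.0 psi = 533.957 atm.
792.914 + 533.957 ≈ 1327 atm.

1327 atmospheres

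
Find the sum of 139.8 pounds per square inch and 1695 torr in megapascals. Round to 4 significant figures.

1.190 MPa

139.8 psi = 0.963887 MPa and 1695 torr = 0.225981 MPa.
0.963887 + 0.225981 ≈ 1.190 MPa.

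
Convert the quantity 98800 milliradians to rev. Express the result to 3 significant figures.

15.7 revolutions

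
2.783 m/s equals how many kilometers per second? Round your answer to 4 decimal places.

0.0028 km/s

1 m/s = 0.00100000 kilometers per second.
Then 2.783 × 0.00100000 ≈ 0.0028 km/s.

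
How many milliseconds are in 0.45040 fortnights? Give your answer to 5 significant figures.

1 fortnight = 1.20960e+9 milliseconds.
Thus 0.45040 × 1.20960e+9 ≈ 5.4480e+8 ms.

5.4480e+8 milliseconds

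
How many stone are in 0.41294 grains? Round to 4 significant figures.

1 gr = 1.02041 × 10^-5 stone.
So 0.41294 × 1.02041 × 10^-5 ≈ 4.214 × 10^-6 st.

4.214 × 10^-6 st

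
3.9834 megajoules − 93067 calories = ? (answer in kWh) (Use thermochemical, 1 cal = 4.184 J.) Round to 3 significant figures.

0.998 kilowatt-hours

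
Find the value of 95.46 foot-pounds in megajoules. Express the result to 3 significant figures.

1 foot-pound = 1.35582 × 10^-6 megajoules.
Then 95.46 × 1.35582 × 10^-6 ≈ 0.000129 MJ.

0.000129 MJ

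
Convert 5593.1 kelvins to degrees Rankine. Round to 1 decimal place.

10067.6 degrees Rankine

°R = K × 9/5.
Applying the formula gives 10067.6 °R.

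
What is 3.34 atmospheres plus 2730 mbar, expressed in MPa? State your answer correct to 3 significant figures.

3.34 atm = 0.3384255 MPa and 2730 mbar = 0.2730000 MPa.
0.3384255 + 0.2730000 ≈ 0.611 MPa.

0.611 megapascals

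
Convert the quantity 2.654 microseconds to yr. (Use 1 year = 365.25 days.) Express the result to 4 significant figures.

1 μs = 3.16881e-14 yr.
Then 2.654 × 3.16881e-14 ≈ 8.410e-14 yr.

8.410e-14 years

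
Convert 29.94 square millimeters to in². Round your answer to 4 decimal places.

1 mm² = 0.00155000 square inches.
So 29.94 × 0.00155000 ≈ 0.0464 in².

0.0464 in²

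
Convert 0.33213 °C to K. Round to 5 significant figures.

273.48 K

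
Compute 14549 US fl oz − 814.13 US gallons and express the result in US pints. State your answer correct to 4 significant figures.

14549 US fl oz = 909.3125 US pt and 814.13 US gal = 6513.040 US pt.
909.3125 − 6513.040 ≈ -5604 US pt.

-5604 US pt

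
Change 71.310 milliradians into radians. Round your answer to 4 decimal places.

1 mrad = 0.00100000 radians.
Then 71.310 × 0.00100000 ≈ 0.0713 rad.

0.0713 rad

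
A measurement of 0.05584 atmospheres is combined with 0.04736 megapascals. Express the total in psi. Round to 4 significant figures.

7.690 psi

0.05584 atm = 0.820622 psi and 0.04736 MPa = 6.86899 psi.
0.820622 + 6.86899 ≈ 7.690 psi.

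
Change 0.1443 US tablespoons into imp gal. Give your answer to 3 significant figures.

0.000469 imp gal

1 US tbsp = 0.00325263 imperial gallons.
0.1443 × 0.00325263 ≈ 0.000469 imp gal.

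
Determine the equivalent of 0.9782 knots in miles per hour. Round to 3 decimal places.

1.126 mph

1 kn = 1.15078 mph.
0.9782 × 1.15078 ≈ 1.126 mph.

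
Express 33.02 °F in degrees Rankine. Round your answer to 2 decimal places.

492.69 degrees Rankine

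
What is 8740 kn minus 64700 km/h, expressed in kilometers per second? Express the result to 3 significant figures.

-13.5 km/s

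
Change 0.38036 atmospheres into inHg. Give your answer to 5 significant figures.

1 atmosphere = 29.9213 inches of mercury.
Then 0.38036 × 29.9213 ≈ 11.381 inHg.

11.381 inches of mercury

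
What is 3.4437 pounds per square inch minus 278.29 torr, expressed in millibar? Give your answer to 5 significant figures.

-133.59 mbar

3.4437 psi = 237.435 mbar and 278.29 torr = 371.023 mbar.
237.435 − 371.023 ≈ -133.59 mbar.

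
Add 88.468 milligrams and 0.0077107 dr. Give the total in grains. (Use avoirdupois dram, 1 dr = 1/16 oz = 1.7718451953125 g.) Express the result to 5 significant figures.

1.5761 grains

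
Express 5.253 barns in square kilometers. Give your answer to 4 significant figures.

5.253 × 10^-34 square kilometers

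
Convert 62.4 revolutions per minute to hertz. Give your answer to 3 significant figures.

1.04 hertz

1 rpm = 0.0166667 hertz.
Then 62.4 × 0.0166667 ≈ 1.04 Hz.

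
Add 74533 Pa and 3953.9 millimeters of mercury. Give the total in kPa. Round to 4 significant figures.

74533 Pa = 74.5330 kPa and 3953.9 mmHg = 527.143 kPa.
74.5330 + 527.143 ≈ 601.7 kPa.

601.7 kPa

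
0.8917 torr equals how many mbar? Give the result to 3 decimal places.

1 torr = 1.33322 mbar.
So 0.8917 × 1.33322 ≈ 1.189 mbar.

1.189 millibar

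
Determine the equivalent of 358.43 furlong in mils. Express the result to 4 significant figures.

1 furlong = 7.92000 × 10^6 mil.
Thus 358.43 × 7.92000 × 10^6 ≈ 2.839 × 10^9 mil.

2.839 × 10^9 mil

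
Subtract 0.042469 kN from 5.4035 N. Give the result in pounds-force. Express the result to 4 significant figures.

-8.333 lbf

5.4035 N = 1.21476 lbf and 0.042469 kN = 9.54741 lbf.
1.21476 − 9.54741 ≈ -8.333 lbf.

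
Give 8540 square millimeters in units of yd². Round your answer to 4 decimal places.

0.0102 yd²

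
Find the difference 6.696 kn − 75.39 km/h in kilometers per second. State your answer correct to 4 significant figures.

6.696 kn = 0.00344472 km/s and 75.39 km/h = 0.0209417 km/s.
0.00344472 − 0.0209417 ≈ -0.01750 km/s.

-0.01750 km/s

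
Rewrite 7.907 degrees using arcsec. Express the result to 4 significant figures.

28470 arcsec

1 ° = 3600.00 arcsec.
So 7.907 × 3600.00 ≈ 28470 arcsec.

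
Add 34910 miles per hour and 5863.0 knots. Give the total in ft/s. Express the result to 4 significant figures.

34910 mph = 51201.3 ft/s and 5863.0 kn = 9895.63 ft/s.
51201.3 + 9895.63 ≈ 61100 ft/s.

61100 ft/s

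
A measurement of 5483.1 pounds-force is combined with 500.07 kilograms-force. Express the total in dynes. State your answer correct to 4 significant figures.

2.929e+9 dyn

5483.1 lbf = 2.43900e+9 dyn and 500.07 kgf = 4.90401e+8 dyn.
2.43900e+9 + 4.90401e+8 ≈ 2.929e+9 dyn.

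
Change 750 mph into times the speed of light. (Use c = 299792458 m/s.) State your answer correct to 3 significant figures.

1 mph = 1.49116 × 10^-9 times the speed of light.
Thus 750 × 1.49116 × 10^-9 ≈ 1.12 × 10^-6 c.

1.12 × 10^-6 c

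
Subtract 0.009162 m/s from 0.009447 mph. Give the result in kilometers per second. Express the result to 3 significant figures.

-4.94e-6 km/s

0.009447 mph = 4.22319e-6 km/s and 0.009162 m/s = 9.16200e-6 km/s.
4.22319e-6 − 9.16200e-6 ≈ -4.94e-6 km/s.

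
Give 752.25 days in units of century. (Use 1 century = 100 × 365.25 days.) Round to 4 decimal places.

0.0206 century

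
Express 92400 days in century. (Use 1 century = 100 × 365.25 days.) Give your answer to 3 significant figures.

1 d = 2.73785 × 10^-5 century.
Then 92400 × 2.73785 × 10^-5 ≈ 2.53 century.

2.53 century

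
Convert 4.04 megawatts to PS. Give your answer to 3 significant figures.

5490 PS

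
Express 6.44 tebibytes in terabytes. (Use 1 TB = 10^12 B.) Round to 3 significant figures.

7.08 terabytes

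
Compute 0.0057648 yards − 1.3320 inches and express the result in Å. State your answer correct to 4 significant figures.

-2.856e+8 Å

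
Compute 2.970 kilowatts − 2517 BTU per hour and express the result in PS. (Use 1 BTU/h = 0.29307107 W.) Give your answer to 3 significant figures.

3.04 metric horsepower

2.970 kW = 4.03808 PS and 2517 BTU/h = 1.00294 PS.
4.03808 − 1.00294 ≈ 3.04 PS.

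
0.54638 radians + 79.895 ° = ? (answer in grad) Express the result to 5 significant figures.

123.56 grad

0.54638 rad = 34.7836 grad and 79.895 ° = 88.7722 grad.
34.7836 + 88.7722 ≈ 123.56 grad.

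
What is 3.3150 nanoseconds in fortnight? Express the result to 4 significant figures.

2.741e-15 fortnights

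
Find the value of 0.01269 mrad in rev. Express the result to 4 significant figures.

2.020e-6 rev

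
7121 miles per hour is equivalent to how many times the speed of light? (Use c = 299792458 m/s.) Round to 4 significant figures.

1.062e-5 c

1 mph = 1.49116e-9 c.
Thus 7121 × 1.49116e-9 ≈ 1.062e-5 c.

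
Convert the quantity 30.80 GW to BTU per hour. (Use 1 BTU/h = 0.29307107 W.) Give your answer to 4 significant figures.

1 GW = 3.41214e+9 BTU per hour.
30.80 × 3.41214e+9 ≈ 1.051e+11 BTU/h.

1.051e+11 BTU per hour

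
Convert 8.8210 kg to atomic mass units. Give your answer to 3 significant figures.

1 kilogram = 6.02214 × 10^26 u.
8.8210 × 6.02214 × 10^26 ≈ 5.31 × 10^27 u.

5.31 × 10^27 atomic mass units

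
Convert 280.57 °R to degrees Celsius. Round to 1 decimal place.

-117.3 degrees Celsius

°R = (°C + 273.15) × 9/5.
Applying the formula gives -117.3 °C.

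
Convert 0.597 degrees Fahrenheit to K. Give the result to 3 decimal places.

K = (°F + 459.67) × 5/9.
Applying the formula gives 255.704 K.

255.704 K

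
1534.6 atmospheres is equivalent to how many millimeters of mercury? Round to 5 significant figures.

1.1663e+6 millimeters of mercury

1 atmosphere = 760.000 millimeters of mercury.
Thus 1534.6 × 760.000 ≈ 1.1663e+6 mmHg.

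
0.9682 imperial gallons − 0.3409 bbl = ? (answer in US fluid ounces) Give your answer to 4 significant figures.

-1684 US fl oz

0.9682 imp gal = 148.833 US fl oz and 0.3409 bbl = 1832.68 US fl oz.
148.833 − 1832.68 ≈ -1684 US fl oz.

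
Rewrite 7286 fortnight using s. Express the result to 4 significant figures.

8.813 × 10^9 seconds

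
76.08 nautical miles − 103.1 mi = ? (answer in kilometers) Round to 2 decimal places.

-25.02 kilometers

76.08 nmi = 140.900 km and 103.1 mi = 165.923 km.
140.900 − 165.923 ≈ -25.02 km.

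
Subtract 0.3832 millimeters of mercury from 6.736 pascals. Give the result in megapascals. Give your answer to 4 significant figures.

-4.435 × 10^-5 megapascals

6.736 Pa = 6.73600 × 10^-6 MPa and 0.3832 mmHg = 5.10891 × 10^-5 MPa.
6.73600 × 10^-6 − 5.10891 × 10^-5 ≈ -4.435 × 10^-5 MPa.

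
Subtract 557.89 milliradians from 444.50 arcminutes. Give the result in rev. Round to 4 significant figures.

-0.06821 revolutions

444.50 arcmin = 0.0205787 rev and 557.89 mrad = 0.0887910 rev.
0.0205787 − 0.0887910 ≈ -0.06821 rev.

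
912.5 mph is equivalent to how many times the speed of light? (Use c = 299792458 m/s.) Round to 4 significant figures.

1 mph = 1.49116 × 10^-9 times the speed of light.
Thus 912.5 × 1.49116 × 10^-9 ≈ 1.361 × 10^-6 c.

1.361 × 10^-6 times the speed of light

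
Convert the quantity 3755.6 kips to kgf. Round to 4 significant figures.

1.704 × 10^6 kgf

1 kip = 453.592 kgf.
Thus 3755.6 × 453.592 ≈ 1.704 × 10^6 kgf.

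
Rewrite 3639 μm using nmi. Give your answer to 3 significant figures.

1.96 × 10^-6 nmi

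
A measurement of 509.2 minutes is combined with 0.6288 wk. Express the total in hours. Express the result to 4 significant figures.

114.1 h

509.2 min = 8.48667 h and 0.6288 wk = 105.638 h.
8.48667 + 105.638 ≈ 114.1 h.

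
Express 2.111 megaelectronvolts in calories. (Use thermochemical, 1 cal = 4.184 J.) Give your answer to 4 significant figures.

1 MeV = 3.82929e-14 cal.
So 2.111 × 3.82929e-14 ≈ 8.084e-14 cal.

8.084e-14 calories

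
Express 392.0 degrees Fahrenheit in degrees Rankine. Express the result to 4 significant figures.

°R = °F + 459.67.
Applying the formula gives 851.7 °R.

851.7 °R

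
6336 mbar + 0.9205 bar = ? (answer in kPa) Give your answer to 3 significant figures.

726 kPa

6336 mbar = 633.600 kPa and 0.9205 bar = 92.0500 kPa.
633.600 + 92.0500 ≈ 726 kPa.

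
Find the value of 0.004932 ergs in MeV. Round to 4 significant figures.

1 erg = 624151 megaelectronvolts.
Thus 0.004932 × 624151 ≈ 3078 MeV.

3078 MeV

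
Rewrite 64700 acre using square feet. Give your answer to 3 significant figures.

1 acre = 43560.0 ft².
Thus 64700 × 43560.0 ≈ 2.82e+9 ft².

2.82e+9 square feet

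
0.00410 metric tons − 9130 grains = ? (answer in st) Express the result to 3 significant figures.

0.552 stone

0.00410 t = 0.645639 st and 9130 gr = 0.0931633 st.
0.645639 − 0.0931633 ≈ 0.552 st.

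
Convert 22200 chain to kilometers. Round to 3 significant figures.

447 kilometers

1 chain = 0.0201168 kilometers.
22200 × 0.0201168 ≈ 447 km.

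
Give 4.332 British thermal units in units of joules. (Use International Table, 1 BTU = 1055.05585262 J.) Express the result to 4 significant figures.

1 BTU = 1055.06 joules.
Then 4.332 × 1055.06 ≈ 4571 J.

4571 joules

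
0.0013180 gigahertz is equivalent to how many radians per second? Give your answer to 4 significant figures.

1 gigahertz = 6.28319e+9 rad/s.
Then 0.0013180 × 6.28319e+9 ≈ 8.281e+6 rad/s.

8.281e+6 rad/s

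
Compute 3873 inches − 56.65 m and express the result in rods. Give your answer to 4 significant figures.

3873 in = 19.5606 rod and 56.65 m = 11.2642 rod.
19.5606 − 11.2642 ≈ 8.296 rod.

8.296 rod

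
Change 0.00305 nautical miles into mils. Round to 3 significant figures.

222000 mil

1 nmi = 7.29134 × 10^7 mils.
Then 0.00305 × 7.29134 × 10^7 ≈ 222000 mil.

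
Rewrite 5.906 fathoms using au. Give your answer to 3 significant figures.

1 fathom = 1.22248e-11 au.
5.906 × 1.22248e-11 ≈ 7.22e-11 au.

7.22e-11 astronomical units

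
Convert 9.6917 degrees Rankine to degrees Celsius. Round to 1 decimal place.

-267.8 °C

°R = (°C + 273.15) × 9/5.
Applying the formula gives -267.8 °C.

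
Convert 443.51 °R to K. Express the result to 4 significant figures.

246.4 kelvins

°R = K × 9/5.
Applying the formula gives 246.4 K.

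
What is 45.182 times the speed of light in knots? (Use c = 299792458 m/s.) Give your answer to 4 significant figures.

1 speed of light = 5.82750e+8 kn.
45.182 × 5.82750e+8 ≈ 2.633e+10 kn.

2.633e+10 knots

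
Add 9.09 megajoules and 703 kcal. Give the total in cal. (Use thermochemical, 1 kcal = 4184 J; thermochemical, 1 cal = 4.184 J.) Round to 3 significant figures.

9.09 MJ = 2.17256e+6 cal and 703 kcal = 703000 cal.
2.17256e+6 + 703000 ≈ 2.88e+6 cal.

2.88e+6 calories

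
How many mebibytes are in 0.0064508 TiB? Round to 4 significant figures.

6764 mebibytes

1 TiB = 1.04858 × 10^6 MiB.
Then 0.0064508 × 1.04858 × 10^6 ≈ 6764 MiB.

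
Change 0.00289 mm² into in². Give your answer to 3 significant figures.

4.48e-6 square inches

1 square millimeter = 0.00155000 square inches.
So 0.00289 × 0.00155000 ≈ 4.48e-6 in².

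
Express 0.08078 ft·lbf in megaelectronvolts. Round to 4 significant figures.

6.836e+11 MeV

1 foot-pound = 8.46235e+12 MeV.
So 0.08078 × 8.46235e+12 ≈ 6.836e+11 MeV.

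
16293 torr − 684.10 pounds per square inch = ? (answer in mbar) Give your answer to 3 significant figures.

-25400 mbar

16293 torr = 21722.2 mbar and 684.10 psi = 47167.0 mbar.
21722.2 − 47167.0 ≈ -25400 mbar.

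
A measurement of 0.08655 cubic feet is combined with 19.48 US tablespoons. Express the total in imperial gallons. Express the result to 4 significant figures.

0.6025 imperial gallons

0.08655 ft³ = 0.539106 imp gal and 19.48 US tbsp = 0.0633613 imp gal.
0.539106 + 0.0633613 ≈ 0.6025 imp gal.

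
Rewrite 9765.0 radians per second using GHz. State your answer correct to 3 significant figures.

1.55e-6 GHz

1 radian per second = 1.59155e-10 GHz.
Then 9765.0 × 1.59155e-10 ≈ 1.55e-6 GHz.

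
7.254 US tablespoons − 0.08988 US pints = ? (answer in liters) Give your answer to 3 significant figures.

7.254 US tbsp = 0.107263 L and 0.08988 US pt = 0.0425291 L.
0.107263 − 0.0425291 ≈ 0.0647 L.

0.0647 L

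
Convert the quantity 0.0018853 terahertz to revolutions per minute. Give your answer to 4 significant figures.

1.131e+11 rpm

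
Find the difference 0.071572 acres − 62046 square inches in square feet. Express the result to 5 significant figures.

2686.8 ft²

0.071572 acre = 3117.68 ft² and 62046 in² = 430.875 ft².
3117.68 − 430.875 ≈ 2686.8 ft².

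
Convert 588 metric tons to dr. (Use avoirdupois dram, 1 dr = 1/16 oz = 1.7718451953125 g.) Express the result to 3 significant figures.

1 t = 564383 dr.
588 × 564383 ≈ 3.32e+8 dr.

3.32e+8 drams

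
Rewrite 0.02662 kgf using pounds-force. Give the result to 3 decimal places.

0.059 lbf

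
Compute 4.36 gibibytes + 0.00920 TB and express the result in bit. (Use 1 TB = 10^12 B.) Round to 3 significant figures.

1.11e+11 bit

4.36 GiB = 3.74521e+10 bit and 0.00920 TB = 7.36000e+10 bit.
3.74521e+10 + 7.36000e+10 ≈ 1.11e+11 bit.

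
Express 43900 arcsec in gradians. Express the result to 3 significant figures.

13.5 grad

1 arcsecond = 0.000308642 gradians.
So 43900 × 0.000308642 ≈ 13.5 grad.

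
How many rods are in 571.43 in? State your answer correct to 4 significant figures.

1 in = 0.00505051 rods.
571.43 × 0.00505051 ≈ 2.886 rod.

2.886 rods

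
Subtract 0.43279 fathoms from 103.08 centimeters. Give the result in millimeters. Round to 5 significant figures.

239.31 mm

103.08 cm = 1030.80 mm and 0.43279 fathom = 791.486 mm.
1030.80 − 791.486 ≈ 239.31 mm.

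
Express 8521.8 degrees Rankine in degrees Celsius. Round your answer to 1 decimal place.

°R = (°C + 273.15) × 9/5.
Applying the formula gives 4461.2 °C.

4461.2 degrees Celsius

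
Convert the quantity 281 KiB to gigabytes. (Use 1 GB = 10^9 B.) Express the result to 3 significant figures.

0.000288 gigabytes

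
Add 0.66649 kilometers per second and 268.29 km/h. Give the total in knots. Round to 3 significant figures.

1440 kn

0.66649 km/s = 1295.55 kn and 268.29 km/h = 144.865 kn.
1295.55 + 144.865 ≈ 1440 kn.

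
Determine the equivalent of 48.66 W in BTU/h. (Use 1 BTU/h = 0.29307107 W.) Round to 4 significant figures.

166.0 BTU/h

1 W = 3.41214 BTU per hour.
48.66 × 3.41214 ≈ 166.0 BTU/h.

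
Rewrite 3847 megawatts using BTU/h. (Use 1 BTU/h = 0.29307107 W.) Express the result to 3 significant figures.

1.31 × 10^10 BTU per hour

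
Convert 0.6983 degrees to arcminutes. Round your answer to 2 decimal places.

41.90 arcminutes

1 degree = 60.0000 arcminutes.
Thus 0.6983 × 60.0000 ≈ 41.90 arcmin.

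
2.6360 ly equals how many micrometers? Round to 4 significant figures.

1 light-year = 9.46073e+21 μm.
2.6360 × 9.46073e+21 ≈ 2.494e+22 μm.

2.494e+22 μm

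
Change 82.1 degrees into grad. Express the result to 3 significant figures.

91.2 grad

1 degree = 1.11111 gradians.
82.1 × 1.11111 ≈ 91.2 grad.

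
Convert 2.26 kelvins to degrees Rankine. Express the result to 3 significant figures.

°R = K × 9/5.
Applying the formula gives 4.07 °R.

4.07 degrees Rankine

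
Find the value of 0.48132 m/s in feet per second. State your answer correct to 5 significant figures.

1 meter per second = 3.28084 ft/s.
0.48132 × 3.28084 ≈ 1.5791 ft/s.

1.5791 ft/s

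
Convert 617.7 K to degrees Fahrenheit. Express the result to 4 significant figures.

K = (°F + 459.67) × 5/9.
Applying the formula gives 652.2 °F.

652.2 °F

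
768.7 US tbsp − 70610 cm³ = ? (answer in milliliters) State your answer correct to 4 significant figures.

768.7 US tbsp = 11366.6 mL and 70610 cm³ = 70610.0 mL.
11366.6 − 70610.0 ≈ -59240 mL.

-59240 mL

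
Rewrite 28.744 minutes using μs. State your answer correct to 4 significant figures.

1.725e+9 microseconds

1 minute = 6.00000e+7 microseconds.
Thus 28.744 × 6.00000e+7 ≈ 1.725e+9 μs.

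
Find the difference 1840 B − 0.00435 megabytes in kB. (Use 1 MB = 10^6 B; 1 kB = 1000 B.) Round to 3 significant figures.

1840 B = 1.84000 kB and 0.00435 MB = 4.35000 kB.
1.84000 − 4.35000 ≈ -2.51 kB.

-2.51 kilobytes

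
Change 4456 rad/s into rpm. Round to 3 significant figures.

42600 rpm

1 radian per second = 9.54930 rpm.
Thus 4456 × 9.54930 ≈ 42600 rpm.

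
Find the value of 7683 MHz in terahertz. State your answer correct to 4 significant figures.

0.007683 THz

1 MHz = 1.00000 × 10^-6 THz.
7683 × 1.00000 × 10^-6 ≈ 0.007683 THz.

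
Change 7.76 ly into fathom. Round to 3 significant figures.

4.01e+16 fathoms

1 light-year = 5.17319e+15 fathoms.
Then 7.76 × 5.17319e+15 ≈ 4.01e+16 fathom.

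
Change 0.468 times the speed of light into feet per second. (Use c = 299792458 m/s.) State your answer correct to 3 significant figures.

1 c = 9.83571e+8 ft/s.
So 0.468 × 9.83571e+8 ≈ 4.60e+8 ft/s.

4.60e+8 ft/s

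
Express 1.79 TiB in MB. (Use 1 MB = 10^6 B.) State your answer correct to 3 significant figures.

1.97e+6 megabytes

1 TiB = 1.09951e+6 MB.
So 1.79 × 1.09951e+6 ≈ 1.97e+6 MB.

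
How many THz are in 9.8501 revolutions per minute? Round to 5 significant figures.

1 revolution per minute = 1.66667 × 10^-14 THz.
Thus 9.8501 × 1.66667 × 10^-14 ≈ 1.6417 × 10^-13 THz.

1.6417 × 10^-13 terahertz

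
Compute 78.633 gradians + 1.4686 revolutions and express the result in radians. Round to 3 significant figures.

10.5 radians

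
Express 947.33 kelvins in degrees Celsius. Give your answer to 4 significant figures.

K = °C + 273.15.
Applying the formula gives 674.2 °C.

674.2 °C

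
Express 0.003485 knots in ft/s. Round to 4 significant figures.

0.005882 feet per second

1 knot = 1.68781 ft/s.
0.003485 × 1.68781 ≈ 0.005882 ft/s.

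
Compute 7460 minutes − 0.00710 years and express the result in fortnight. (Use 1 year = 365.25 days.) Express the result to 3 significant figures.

7460 min = 0.370040 fortnight and 0.00710 yr = 0.185234 fortnight.
0.370040 − 0.185234 ≈ 0.185 fortnight.

0.185 fortnight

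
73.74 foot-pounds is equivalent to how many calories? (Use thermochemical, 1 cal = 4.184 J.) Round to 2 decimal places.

1 foot-pound = 0.324048 cal.
Thus 73.74 × 0.324048 ≈ 23.90 cal.

23.90 cal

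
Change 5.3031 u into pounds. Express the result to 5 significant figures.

1.9414 × 10^-26 lb

1 u = 3.66086 × 10^-27 pounds.
So 5.3031 × 3.66086 × 10^-27 ≈ 1.9414 × 10^-26 lb.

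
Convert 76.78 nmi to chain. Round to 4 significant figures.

1 nmi = 92.0624 chain.
Then 76.78 × 92.0624 ≈ 7069 chain.

7069 chains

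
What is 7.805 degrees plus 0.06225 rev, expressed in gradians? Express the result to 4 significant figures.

7.805 ° = 8.67222 grad and 0.06225 rev = 24.9000 grad.
8.67222 + 24.9000 ≈ 33.57 grad.

33.57 grad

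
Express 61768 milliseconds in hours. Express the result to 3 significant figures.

0.0172 hours

1 millisecond = 2.77778e-7 h.
So 61768 × 2.77778e-7 ≈ 0.0172 h.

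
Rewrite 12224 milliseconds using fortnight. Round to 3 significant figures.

1 millisecond = 8.26720 × 10^-10 fortnights.
12224 × 8.26720 × 10^-10 ≈ 1.01 × 10^-5 fortnight.

1.01 × 10^-5 fortnight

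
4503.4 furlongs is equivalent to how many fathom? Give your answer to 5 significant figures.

495370 fathom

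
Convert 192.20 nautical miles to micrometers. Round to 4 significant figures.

1 nmi = 1.85200 × 10^9 micrometers.
Then 192.20 × 1.85200 × 10^9 ≈ 3.560 × 10^11 μm.

3.560 × 10^11 micrometers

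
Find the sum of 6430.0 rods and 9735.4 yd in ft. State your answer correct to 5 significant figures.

6430.0 rod = 106095 ft and 9735.4 yd = 29206.2 ft.
106095 + 29206.2 ≈ 135300 ft.

135300 feet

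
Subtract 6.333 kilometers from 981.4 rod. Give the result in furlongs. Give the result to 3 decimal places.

981.4 rod = 24.5350 furlong and 6.333 km = 31.4812 furlong.
24.5350 − 31.4812 ≈ -6.946 furlong.

-6.946 furlong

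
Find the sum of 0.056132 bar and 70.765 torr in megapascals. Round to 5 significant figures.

0.056132 bar = 0.00561320 MPa and 70.765 torr = 0.00943456 MPa.
0.00561320 + 0.00943456 ≈ 0.015048 MPa.

0.015048 megapascals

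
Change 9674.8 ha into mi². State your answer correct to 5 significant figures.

37.355 mi²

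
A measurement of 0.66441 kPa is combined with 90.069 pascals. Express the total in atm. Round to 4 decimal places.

0.0074 atm

0.66441 kPa = 0.00655722 atm and 90.069 Pa = 0.000888912 atm.
0.00655722 + 0.000888912 ≈ 0.0074 atm.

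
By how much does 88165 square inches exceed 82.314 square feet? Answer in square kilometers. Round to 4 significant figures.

4.923e-5 square kilometers

88165 in² = 5.68805e-5 km² and 82.314 ft² = 7.64722e-6 km².
5.68805e-5 − 7.64722e-6 ≈ 4.923e-5 km².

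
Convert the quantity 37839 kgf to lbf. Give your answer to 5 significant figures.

83421 pounds-force

1 kilogram-force = 2.20462 pounds-force.
Thus 37839 × 2.20462 ≈ 83421 lbf.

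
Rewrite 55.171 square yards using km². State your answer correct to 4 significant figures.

4.613e-5 square kilometers

1 yd² = 8.36127e-7 km².
So 55.171 × 8.36127e-7 ≈ 4.613e-5 km².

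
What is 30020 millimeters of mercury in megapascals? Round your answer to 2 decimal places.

1 mmHg = 0.000133322 MPa.
So 30020 × 0.000133322 ≈ 4.00 MPa.

4.00 megapascals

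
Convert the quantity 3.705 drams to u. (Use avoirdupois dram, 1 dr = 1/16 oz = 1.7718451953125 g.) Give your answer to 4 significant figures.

3.953e+24 u

1 dram = 1.06703e+24 atomic mass units.
So 3.705 × 1.06703e+24 ≈ 3.953e+24 u.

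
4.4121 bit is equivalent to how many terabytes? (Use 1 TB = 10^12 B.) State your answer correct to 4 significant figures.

5.515 × 10^-13 TB

1 bit = 1.25000 × 10^-13 terabytes.
Thus 4.4121 × 1.25000 × 10^-13 ≈ 5.515 × 10^-13 TB.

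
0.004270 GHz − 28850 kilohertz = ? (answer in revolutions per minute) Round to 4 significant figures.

-1.475e+9 rpm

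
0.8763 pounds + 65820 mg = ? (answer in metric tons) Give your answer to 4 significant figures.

0.0004633 metric tons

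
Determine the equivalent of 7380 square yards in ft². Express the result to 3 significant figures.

66400 ft²

1 yd² = 9.00000 ft².
So 7380 × 9.00000 ≈ 66400 ft².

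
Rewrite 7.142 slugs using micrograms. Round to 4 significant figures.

1 slug = 1.45939 × 10^10 μg.
7.142 × 1.45939 × 10^10 ≈ 1.042 × 10^11 μg.

1.042 × 10^11 micrograms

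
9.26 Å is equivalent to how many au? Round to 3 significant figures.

1 Å = 6.68459 × 10^-22 astronomical units.
So 9.26 × 6.68459 × 10^-22 ≈ 6.19 × 10^-21 au.

6.19 × 10^-21 astronomical units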